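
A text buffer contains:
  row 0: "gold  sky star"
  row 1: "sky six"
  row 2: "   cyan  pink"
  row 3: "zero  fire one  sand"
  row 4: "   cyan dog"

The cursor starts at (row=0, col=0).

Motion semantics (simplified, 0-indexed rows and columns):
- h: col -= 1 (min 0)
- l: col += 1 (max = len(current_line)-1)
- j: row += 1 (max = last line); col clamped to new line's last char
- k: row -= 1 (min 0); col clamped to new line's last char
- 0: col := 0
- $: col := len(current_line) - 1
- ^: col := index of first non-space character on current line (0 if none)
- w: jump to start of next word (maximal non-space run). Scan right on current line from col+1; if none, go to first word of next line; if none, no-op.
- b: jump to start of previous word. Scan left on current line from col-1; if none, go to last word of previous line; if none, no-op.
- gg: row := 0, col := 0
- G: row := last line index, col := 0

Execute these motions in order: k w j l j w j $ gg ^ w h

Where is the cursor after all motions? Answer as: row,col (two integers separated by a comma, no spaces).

After 1 (k): row=0 col=0 char='g'
After 2 (w): row=0 col=6 char='s'
After 3 (j): row=1 col=6 char='x'
After 4 (l): row=1 col=6 char='x'
After 5 (j): row=2 col=6 char='n'
After 6 (w): row=2 col=9 char='p'
After 7 (j): row=3 col=9 char='e'
After 8 ($): row=3 col=19 char='d'
After 9 (gg): row=0 col=0 char='g'
After 10 (^): row=0 col=0 char='g'
After 11 (w): row=0 col=6 char='s'
After 12 (h): row=0 col=5 char='_'

Answer: 0,5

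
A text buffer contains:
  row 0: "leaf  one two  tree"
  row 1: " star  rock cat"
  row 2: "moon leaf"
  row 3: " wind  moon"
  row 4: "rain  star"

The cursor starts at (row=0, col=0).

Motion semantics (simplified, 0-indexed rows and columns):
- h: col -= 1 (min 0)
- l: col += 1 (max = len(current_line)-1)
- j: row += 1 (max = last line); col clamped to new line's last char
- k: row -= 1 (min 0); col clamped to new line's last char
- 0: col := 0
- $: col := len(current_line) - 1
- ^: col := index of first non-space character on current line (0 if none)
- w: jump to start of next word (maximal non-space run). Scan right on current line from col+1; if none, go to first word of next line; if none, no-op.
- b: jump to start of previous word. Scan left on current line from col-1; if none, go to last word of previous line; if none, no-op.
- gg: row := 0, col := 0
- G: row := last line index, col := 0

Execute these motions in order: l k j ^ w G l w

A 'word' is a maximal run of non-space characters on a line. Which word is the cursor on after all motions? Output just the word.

Answer: star

Derivation:
After 1 (l): row=0 col=1 char='e'
After 2 (k): row=0 col=1 char='e'
After 3 (j): row=1 col=1 char='s'
After 4 (^): row=1 col=1 char='s'
After 5 (w): row=1 col=7 char='r'
After 6 (G): row=4 col=0 char='r'
After 7 (l): row=4 col=1 char='a'
After 8 (w): row=4 col=6 char='s'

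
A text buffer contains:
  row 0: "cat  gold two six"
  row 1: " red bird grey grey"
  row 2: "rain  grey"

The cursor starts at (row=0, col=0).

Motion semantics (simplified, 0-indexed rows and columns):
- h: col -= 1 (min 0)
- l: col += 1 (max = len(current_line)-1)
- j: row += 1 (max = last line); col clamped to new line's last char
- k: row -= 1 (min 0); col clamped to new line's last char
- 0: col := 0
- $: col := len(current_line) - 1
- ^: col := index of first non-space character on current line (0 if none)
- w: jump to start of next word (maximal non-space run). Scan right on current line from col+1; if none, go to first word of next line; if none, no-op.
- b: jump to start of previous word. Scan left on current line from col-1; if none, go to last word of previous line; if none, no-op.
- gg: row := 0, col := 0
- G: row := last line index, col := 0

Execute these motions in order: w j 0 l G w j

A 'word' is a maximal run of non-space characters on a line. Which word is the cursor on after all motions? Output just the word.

Answer: grey

Derivation:
After 1 (w): row=0 col=5 char='g'
After 2 (j): row=1 col=5 char='b'
After 3 (0): row=1 col=0 char='_'
After 4 (l): row=1 col=1 char='r'
After 5 (G): row=2 col=0 char='r'
After 6 (w): row=2 col=6 char='g'
After 7 (j): row=2 col=6 char='g'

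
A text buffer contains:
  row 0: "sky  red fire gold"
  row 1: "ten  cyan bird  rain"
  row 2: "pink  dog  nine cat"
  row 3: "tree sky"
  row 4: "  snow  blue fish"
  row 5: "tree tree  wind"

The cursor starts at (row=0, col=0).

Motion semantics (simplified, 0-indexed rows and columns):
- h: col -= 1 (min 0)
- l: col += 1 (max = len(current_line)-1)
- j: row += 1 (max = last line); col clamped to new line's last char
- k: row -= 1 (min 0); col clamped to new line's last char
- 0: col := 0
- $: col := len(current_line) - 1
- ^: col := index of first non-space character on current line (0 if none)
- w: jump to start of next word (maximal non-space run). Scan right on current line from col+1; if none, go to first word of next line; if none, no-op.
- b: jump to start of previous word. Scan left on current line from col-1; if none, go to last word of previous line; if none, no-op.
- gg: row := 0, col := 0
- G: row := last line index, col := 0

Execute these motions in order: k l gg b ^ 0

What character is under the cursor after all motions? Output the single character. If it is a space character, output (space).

After 1 (k): row=0 col=0 char='s'
After 2 (l): row=0 col=1 char='k'
After 3 (gg): row=0 col=0 char='s'
After 4 (b): row=0 col=0 char='s'
After 5 (^): row=0 col=0 char='s'
After 6 (0): row=0 col=0 char='s'

Answer: s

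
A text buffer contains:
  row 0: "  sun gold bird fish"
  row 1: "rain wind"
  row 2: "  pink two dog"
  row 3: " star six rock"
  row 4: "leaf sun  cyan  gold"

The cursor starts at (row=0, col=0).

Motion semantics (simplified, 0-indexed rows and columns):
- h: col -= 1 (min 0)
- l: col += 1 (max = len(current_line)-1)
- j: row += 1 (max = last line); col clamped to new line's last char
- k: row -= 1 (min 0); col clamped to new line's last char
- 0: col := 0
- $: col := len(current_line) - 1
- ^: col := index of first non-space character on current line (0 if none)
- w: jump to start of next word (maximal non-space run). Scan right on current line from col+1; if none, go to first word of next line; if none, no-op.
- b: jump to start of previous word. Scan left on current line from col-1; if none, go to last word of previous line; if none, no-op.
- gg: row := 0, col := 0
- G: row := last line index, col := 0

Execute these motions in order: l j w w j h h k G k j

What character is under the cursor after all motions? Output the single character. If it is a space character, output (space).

Answer: l

Derivation:
After 1 (l): row=0 col=1 char='_'
After 2 (j): row=1 col=1 char='a'
After 3 (w): row=1 col=5 char='w'
After 4 (w): row=2 col=2 char='p'
After 5 (j): row=3 col=2 char='t'
After 6 (h): row=3 col=1 char='s'
After 7 (h): row=3 col=0 char='_'
After 8 (k): row=2 col=0 char='_'
After 9 (G): row=4 col=0 char='l'
After 10 (k): row=3 col=0 char='_'
After 11 (j): row=4 col=0 char='l'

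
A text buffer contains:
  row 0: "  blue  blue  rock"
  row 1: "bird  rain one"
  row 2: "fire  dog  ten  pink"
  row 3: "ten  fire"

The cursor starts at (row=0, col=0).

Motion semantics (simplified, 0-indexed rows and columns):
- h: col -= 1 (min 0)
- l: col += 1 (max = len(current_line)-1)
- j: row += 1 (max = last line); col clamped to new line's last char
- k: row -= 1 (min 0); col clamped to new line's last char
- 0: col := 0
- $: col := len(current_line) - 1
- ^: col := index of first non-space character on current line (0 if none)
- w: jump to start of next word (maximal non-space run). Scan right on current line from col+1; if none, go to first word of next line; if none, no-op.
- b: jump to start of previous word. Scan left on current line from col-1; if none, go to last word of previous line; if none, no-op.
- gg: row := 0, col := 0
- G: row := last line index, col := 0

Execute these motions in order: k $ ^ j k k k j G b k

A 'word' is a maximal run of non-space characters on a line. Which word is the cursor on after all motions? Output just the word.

After 1 (k): row=0 col=0 char='_'
After 2 ($): row=0 col=17 char='k'
After 3 (^): row=0 col=2 char='b'
After 4 (j): row=1 col=2 char='r'
After 5 (k): row=0 col=2 char='b'
After 6 (k): row=0 col=2 char='b'
After 7 (k): row=0 col=2 char='b'
After 8 (j): row=1 col=2 char='r'
After 9 (G): row=3 col=0 char='t'
After 10 (b): row=2 col=16 char='p'
After 11 (k): row=1 col=13 char='e'

Answer: one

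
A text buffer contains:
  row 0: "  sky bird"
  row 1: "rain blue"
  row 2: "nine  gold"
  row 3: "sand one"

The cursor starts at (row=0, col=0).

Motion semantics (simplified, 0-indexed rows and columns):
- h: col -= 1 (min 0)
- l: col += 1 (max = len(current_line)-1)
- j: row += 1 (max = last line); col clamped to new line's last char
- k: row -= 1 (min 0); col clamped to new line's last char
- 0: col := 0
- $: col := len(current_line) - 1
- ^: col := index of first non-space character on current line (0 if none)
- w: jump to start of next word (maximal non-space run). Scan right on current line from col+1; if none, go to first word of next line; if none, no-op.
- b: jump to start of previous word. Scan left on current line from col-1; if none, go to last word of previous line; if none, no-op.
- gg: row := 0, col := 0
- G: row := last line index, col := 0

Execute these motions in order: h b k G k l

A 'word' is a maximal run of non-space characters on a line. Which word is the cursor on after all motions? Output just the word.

Answer: nine

Derivation:
After 1 (h): row=0 col=0 char='_'
After 2 (b): row=0 col=0 char='_'
After 3 (k): row=0 col=0 char='_'
After 4 (G): row=3 col=0 char='s'
After 5 (k): row=2 col=0 char='n'
After 6 (l): row=2 col=1 char='i'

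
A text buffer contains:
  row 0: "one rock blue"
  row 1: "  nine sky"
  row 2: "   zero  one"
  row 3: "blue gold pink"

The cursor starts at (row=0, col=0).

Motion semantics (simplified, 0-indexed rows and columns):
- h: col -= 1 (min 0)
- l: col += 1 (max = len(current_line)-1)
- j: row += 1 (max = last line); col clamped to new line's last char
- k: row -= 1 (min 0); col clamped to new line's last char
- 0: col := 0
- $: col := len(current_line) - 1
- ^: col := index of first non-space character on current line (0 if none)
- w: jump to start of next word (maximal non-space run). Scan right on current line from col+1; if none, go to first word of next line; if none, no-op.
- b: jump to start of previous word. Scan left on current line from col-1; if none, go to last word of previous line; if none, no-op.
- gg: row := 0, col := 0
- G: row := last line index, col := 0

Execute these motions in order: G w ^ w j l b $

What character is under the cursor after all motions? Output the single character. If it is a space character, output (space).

Answer: k

Derivation:
After 1 (G): row=3 col=0 char='b'
After 2 (w): row=3 col=5 char='g'
After 3 (^): row=3 col=0 char='b'
After 4 (w): row=3 col=5 char='g'
After 5 (j): row=3 col=5 char='g'
After 6 (l): row=3 col=6 char='o'
After 7 (b): row=3 col=5 char='g'
After 8 ($): row=3 col=13 char='k'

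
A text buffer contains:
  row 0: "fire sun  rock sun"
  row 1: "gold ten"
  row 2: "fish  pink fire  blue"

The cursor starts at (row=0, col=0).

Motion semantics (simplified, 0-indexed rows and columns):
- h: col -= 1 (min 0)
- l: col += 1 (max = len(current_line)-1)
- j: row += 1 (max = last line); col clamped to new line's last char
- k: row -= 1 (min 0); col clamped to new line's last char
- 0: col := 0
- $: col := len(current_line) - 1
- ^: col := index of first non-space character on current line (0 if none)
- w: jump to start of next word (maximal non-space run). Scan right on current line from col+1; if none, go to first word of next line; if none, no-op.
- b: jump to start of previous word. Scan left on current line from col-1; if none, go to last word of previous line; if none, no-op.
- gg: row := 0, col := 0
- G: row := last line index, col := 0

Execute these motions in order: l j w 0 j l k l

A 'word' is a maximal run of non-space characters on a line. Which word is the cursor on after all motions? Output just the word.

Answer: gold

Derivation:
After 1 (l): row=0 col=1 char='i'
After 2 (j): row=1 col=1 char='o'
After 3 (w): row=1 col=5 char='t'
After 4 (0): row=1 col=0 char='g'
After 5 (j): row=2 col=0 char='f'
After 6 (l): row=2 col=1 char='i'
After 7 (k): row=1 col=1 char='o'
After 8 (l): row=1 col=2 char='l'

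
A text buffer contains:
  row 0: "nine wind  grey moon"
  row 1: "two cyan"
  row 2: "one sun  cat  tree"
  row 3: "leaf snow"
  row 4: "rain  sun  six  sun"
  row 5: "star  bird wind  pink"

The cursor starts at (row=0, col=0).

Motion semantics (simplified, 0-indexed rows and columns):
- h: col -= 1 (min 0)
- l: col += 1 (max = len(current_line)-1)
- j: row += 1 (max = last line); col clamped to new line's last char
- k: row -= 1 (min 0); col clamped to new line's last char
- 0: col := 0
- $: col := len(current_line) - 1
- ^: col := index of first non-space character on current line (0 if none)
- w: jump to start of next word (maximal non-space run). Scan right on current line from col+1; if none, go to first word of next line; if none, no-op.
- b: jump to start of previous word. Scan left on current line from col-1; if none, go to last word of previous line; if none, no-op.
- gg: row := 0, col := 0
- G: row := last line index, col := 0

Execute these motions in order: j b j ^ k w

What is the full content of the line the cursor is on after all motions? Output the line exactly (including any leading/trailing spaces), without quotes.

Answer: nine wind  grey moon

Derivation:
After 1 (j): row=1 col=0 char='t'
After 2 (b): row=0 col=16 char='m'
After 3 (j): row=1 col=7 char='n'
After 4 (^): row=1 col=0 char='t'
After 5 (k): row=0 col=0 char='n'
After 6 (w): row=0 col=5 char='w'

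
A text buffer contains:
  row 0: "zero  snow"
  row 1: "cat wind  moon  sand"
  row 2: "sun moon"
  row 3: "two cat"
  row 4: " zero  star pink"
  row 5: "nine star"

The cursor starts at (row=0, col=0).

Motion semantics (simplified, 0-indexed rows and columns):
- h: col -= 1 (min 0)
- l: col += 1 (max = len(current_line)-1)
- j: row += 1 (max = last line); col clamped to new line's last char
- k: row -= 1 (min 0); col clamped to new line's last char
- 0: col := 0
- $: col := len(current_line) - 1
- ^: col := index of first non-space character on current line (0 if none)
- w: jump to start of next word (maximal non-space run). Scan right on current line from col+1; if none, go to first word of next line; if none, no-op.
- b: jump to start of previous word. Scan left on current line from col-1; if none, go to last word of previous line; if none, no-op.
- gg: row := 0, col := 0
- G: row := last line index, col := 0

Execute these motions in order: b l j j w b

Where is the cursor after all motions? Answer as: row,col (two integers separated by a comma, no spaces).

After 1 (b): row=0 col=0 char='z'
After 2 (l): row=0 col=1 char='e'
After 3 (j): row=1 col=1 char='a'
After 4 (j): row=2 col=1 char='u'
After 5 (w): row=2 col=4 char='m'
After 6 (b): row=2 col=0 char='s'

Answer: 2,0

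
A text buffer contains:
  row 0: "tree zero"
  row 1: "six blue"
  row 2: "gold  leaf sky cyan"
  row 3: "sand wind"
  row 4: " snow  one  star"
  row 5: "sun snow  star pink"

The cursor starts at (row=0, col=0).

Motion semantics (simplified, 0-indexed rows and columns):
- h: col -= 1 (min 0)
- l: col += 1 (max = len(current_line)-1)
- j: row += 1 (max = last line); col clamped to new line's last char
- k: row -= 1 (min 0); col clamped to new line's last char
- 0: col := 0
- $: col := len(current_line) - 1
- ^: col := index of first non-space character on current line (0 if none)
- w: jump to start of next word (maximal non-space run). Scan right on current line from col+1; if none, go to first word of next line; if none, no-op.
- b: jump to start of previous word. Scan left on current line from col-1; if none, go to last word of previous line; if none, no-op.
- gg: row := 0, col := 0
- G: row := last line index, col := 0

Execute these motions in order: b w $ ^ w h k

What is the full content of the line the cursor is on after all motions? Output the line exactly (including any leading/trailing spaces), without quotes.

After 1 (b): row=0 col=0 char='t'
After 2 (w): row=0 col=5 char='z'
After 3 ($): row=0 col=8 char='o'
After 4 (^): row=0 col=0 char='t'
After 5 (w): row=0 col=5 char='z'
After 6 (h): row=0 col=4 char='_'
After 7 (k): row=0 col=4 char='_'

Answer: tree zero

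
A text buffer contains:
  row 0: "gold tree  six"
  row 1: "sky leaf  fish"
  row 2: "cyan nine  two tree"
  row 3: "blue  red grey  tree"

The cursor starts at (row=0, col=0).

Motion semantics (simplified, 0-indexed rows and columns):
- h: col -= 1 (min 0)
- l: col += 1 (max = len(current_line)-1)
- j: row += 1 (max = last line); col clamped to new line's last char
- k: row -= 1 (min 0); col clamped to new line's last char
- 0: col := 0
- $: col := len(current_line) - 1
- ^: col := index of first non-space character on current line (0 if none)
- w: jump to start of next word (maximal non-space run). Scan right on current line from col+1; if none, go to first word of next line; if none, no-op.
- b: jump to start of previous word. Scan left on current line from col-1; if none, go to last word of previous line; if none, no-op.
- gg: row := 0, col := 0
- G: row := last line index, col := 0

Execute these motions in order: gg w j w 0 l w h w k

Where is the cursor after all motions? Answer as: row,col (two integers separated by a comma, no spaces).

Answer: 0,4

Derivation:
After 1 (gg): row=0 col=0 char='g'
After 2 (w): row=0 col=5 char='t'
After 3 (j): row=1 col=5 char='e'
After 4 (w): row=1 col=10 char='f'
After 5 (0): row=1 col=0 char='s'
After 6 (l): row=1 col=1 char='k'
After 7 (w): row=1 col=4 char='l'
After 8 (h): row=1 col=3 char='_'
After 9 (w): row=1 col=4 char='l'
After 10 (k): row=0 col=4 char='_'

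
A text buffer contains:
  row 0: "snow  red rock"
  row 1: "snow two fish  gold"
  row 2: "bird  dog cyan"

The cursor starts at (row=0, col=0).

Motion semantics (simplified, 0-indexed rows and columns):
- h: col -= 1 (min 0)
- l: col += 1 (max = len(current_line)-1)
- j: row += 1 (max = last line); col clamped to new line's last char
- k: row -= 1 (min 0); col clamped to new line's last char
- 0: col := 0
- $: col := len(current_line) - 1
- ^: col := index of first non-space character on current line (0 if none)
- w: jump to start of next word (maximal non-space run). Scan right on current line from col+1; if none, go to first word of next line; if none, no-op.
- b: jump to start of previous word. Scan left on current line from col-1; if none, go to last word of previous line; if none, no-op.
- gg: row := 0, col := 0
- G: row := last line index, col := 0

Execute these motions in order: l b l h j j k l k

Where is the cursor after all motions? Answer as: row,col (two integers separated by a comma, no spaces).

After 1 (l): row=0 col=1 char='n'
After 2 (b): row=0 col=0 char='s'
After 3 (l): row=0 col=1 char='n'
After 4 (h): row=0 col=0 char='s'
After 5 (j): row=1 col=0 char='s'
After 6 (j): row=2 col=0 char='b'
After 7 (k): row=1 col=0 char='s'
After 8 (l): row=1 col=1 char='n'
After 9 (k): row=0 col=1 char='n'

Answer: 0,1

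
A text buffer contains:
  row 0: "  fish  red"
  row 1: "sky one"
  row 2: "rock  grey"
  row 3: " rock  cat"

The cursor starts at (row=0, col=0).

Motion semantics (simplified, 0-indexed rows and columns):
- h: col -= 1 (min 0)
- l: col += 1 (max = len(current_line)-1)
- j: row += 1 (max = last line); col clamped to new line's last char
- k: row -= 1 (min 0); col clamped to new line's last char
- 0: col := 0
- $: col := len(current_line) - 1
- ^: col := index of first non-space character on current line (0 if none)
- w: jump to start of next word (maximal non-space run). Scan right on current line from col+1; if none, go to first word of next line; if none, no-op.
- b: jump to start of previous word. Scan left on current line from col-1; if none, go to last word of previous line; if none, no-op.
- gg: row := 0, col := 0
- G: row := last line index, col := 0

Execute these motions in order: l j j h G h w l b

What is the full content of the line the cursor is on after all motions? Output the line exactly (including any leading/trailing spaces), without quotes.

Answer:  rock  cat

Derivation:
After 1 (l): row=0 col=1 char='_'
After 2 (j): row=1 col=1 char='k'
After 3 (j): row=2 col=1 char='o'
After 4 (h): row=2 col=0 char='r'
After 5 (G): row=3 col=0 char='_'
After 6 (h): row=3 col=0 char='_'
After 7 (w): row=3 col=1 char='r'
After 8 (l): row=3 col=2 char='o'
After 9 (b): row=3 col=1 char='r'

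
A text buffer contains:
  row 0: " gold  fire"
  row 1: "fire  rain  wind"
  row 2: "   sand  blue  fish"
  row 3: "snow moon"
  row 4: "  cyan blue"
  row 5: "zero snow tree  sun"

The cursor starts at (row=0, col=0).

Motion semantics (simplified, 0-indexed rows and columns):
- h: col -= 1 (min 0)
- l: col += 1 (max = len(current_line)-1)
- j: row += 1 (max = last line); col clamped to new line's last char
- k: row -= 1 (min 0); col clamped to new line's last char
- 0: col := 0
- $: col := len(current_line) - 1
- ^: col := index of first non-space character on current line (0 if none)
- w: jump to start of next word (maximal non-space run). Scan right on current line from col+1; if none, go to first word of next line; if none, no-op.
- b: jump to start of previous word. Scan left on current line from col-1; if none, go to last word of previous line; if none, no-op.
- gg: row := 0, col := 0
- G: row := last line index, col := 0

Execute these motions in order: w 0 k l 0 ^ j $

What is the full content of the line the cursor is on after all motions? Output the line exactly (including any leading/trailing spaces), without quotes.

Answer: fire  rain  wind

Derivation:
After 1 (w): row=0 col=1 char='g'
After 2 (0): row=0 col=0 char='_'
After 3 (k): row=0 col=0 char='_'
After 4 (l): row=0 col=1 char='g'
After 5 (0): row=0 col=0 char='_'
After 6 (^): row=0 col=1 char='g'
After 7 (j): row=1 col=1 char='i'
After 8 ($): row=1 col=15 char='d'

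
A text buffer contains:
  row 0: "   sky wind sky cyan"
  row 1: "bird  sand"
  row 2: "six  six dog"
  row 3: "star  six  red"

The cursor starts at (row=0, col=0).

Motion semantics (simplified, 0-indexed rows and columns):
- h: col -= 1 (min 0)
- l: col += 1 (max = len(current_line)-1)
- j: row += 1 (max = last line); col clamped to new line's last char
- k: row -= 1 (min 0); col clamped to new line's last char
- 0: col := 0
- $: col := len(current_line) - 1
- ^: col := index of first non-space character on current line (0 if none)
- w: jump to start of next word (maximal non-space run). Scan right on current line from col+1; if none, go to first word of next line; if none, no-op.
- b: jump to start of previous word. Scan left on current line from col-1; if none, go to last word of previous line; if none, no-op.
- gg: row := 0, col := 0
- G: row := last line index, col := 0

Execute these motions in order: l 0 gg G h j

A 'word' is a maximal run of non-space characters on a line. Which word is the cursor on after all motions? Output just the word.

Answer: star

Derivation:
After 1 (l): row=0 col=1 char='_'
After 2 (0): row=0 col=0 char='_'
After 3 (gg): row=0 col=0 char='_'
After 4 (G): row=3 col=0 char='s'
After 5 (h): row=3 col=0 char='s'
After 6 (j): row=3 col=0 char='s'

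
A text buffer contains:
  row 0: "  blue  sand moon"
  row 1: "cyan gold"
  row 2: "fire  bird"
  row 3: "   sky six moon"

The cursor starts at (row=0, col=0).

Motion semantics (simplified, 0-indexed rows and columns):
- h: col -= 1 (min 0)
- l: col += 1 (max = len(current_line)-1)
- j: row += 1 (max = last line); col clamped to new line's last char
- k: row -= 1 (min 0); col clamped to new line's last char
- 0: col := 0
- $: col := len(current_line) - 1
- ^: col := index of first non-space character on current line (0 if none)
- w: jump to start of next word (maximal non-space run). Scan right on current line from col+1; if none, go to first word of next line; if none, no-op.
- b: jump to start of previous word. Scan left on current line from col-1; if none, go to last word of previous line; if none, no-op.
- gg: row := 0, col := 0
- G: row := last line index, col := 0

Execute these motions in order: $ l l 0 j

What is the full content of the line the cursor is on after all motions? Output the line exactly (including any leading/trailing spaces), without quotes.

After 1 ($): row=0 col=16 char='n'
After 2 (l): row=0 col=16 char='n'
After 3 (l): row=0 col=16 char='n'
After 4 (0): row=0 col=0 char='_'
After 5 (j): row=1 col=0 char='c'

Answer: cyan gold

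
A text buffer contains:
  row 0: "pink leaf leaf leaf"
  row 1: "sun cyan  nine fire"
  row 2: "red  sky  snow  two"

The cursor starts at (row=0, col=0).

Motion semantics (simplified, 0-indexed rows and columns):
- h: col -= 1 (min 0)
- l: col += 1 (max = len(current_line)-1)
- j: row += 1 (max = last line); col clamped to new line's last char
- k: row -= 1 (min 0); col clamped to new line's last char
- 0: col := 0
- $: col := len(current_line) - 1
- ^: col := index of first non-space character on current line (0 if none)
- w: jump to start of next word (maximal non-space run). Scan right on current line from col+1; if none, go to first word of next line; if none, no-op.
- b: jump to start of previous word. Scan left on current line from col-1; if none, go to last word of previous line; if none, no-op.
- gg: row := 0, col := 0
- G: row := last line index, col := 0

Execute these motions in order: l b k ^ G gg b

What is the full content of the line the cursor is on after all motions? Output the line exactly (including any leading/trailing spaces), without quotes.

After 1 (l): row=0 col=1 char='i'
After 2 (b): row=0 col=0 char='p'
After 3 (k): row=0 col=0 char='p'
After 4 (^): row=0 col=0 char='p'
After 5 (G): row=2 col=0 char='r'
After 6 (gg): row=0 col=0 char='p'
After 7 (b): row=0 col=0 char='p'

Answer: pink leaf leaf leaf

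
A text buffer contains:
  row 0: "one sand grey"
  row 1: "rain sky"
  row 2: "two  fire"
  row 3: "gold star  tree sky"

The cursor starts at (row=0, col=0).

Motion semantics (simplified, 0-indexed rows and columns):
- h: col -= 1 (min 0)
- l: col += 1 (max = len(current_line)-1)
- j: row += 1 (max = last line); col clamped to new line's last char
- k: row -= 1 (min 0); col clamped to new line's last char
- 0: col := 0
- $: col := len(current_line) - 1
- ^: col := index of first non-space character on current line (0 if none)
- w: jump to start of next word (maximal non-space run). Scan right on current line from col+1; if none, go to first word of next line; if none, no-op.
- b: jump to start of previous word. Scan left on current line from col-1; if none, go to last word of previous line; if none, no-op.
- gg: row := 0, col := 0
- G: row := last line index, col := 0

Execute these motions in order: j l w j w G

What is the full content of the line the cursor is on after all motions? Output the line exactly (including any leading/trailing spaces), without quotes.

Answer: gold star  tree sky

Derivation:
After 1 (j): row=1 col=0 char='r'
After 2 (l): row=1 col=1 char='a'
After 3 (w): row=1 col=5 char='s'
After 4 (j): row=2 col=5 char='f'
After 5 (w): row=3 col=0 char='g'
After 6 (G): row=3 col=0 char='g'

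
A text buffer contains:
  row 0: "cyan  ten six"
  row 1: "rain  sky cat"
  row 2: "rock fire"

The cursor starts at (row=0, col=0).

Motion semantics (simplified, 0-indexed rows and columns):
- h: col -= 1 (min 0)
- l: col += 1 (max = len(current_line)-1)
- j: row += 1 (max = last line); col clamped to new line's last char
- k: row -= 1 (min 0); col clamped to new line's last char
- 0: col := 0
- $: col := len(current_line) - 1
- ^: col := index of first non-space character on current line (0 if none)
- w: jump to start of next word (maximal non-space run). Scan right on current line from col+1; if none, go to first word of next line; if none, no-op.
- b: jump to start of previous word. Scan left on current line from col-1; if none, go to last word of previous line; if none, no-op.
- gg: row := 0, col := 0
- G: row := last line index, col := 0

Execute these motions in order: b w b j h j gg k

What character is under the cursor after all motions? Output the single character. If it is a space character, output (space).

After 1 (b): row=0 col=0 char='c'
After 2 (w): row=0 col=6 char='t'
After 3 (b): row=0 col=0 char='c'
After 4 (j): row=1 col=0 char='r'
After 5 (h): row=1 col=0 char='r'
After 6 (j): row=2 col=0 char='r'
After 7 (gg): row=0 col=0 char='c'
After 8 (k): row=0 col=0 char='c'

Answer: c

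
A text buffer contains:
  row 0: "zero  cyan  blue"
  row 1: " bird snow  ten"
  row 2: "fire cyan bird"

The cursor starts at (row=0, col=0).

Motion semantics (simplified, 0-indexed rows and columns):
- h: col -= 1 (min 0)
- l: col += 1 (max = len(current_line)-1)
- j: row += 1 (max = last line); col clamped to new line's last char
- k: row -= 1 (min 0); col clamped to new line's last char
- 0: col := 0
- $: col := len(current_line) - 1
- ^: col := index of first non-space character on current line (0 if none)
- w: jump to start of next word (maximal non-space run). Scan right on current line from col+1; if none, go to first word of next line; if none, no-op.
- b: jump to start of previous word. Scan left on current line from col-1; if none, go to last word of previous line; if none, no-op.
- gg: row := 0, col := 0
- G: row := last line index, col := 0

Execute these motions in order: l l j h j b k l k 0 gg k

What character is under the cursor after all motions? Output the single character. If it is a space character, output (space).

Answer: z

Derivation:
After 1 (l): row=0 col=1 char='e'
After 2 (l): row=0 col=2 char='r'
After 3 (j): row=1 col=2 char='i'
After 4 (h): row=1 col=1 char='b'
After 5 (j): row=2 col=1 char='i'
After 6 (b): row=2 col=0 char='f'
After 7 (k): row=1 col=0 char='_'
After 8 (l): row=1 col=1 char='b'
After 9 (k): row=0 col=1 char='e'
After 10 (0): row=0 col=0 char='z'
After 11 (gg): row=0 col=0 char='z'
After 12 (k): row=0 col=0 char='z'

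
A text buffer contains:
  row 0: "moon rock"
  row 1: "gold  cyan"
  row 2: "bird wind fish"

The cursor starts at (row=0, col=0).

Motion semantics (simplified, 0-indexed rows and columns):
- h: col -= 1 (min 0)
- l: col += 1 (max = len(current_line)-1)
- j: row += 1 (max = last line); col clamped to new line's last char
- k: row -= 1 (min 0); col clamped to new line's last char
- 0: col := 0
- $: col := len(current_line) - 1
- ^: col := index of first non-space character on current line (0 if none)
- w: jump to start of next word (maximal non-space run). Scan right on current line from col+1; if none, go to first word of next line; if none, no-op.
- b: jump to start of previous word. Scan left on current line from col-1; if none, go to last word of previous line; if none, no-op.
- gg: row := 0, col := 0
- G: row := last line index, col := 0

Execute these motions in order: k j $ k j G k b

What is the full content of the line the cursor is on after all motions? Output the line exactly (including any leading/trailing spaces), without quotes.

After 1 (k): row=0 col=0 char='m'
After 2 (j): row=1 col=0 char='g'
After 3 ($): row=1 col=9 char='n'
After 4 (k): row=0 col=8 char='k'
After 5 (j): row=1 col=8 char='a'
After 6 (G): row=2 col=0 char='b'
After 7 (k): row=1 col=0 char='g'
After 8 (b): row=0 col=5 char='r'

Answer: moon rock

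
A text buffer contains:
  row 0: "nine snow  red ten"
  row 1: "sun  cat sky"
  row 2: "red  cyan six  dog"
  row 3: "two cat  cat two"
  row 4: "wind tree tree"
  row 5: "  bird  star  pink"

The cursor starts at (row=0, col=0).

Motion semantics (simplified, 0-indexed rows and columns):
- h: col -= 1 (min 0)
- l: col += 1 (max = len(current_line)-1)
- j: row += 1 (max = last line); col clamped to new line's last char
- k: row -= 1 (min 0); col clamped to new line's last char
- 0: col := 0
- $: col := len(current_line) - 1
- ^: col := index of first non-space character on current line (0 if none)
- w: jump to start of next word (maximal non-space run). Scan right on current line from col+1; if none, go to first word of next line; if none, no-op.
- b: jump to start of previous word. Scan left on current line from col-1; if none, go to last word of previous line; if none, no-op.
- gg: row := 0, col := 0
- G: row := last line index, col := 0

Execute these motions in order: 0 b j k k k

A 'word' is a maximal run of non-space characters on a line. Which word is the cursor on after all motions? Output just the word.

After 1 (0): row=0 col=0 char='n'
After 2 (b): row=0 col=0 char='n'
After 3 (j): row=1 col=0 char='s'
After 4 (k): row=0 col=0 char='n'
After 5 (k): row=0 col=0 char='n'
After 6 (k): row=0 col=0 char='n'

Answer: nine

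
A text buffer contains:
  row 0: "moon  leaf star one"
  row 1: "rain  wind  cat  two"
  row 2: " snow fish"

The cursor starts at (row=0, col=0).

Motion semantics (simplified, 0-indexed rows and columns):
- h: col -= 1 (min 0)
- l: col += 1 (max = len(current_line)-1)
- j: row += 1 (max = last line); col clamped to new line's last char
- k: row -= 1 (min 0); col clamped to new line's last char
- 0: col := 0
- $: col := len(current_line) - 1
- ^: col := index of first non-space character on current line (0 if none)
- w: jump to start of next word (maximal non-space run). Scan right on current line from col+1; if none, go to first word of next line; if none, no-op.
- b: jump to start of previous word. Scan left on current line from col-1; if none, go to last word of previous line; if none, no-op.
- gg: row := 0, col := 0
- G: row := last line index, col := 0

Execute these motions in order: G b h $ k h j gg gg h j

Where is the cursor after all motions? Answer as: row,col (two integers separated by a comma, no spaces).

After 1 (G): row=2 col=0 char='_'
After 2 (b): row=1 col=17 char='t'
After 3 (h): row=1 col=16 char='_'
After 4 ($): row=1 col=19 char='o'
After 5 (k): row=0 col=18 char='e'
After 6 (h): row=0 col=17 char='n'
After 7 (j): row=1 col=17 char='t'
After 8 (gg): row=0 col=0 char='m'
After 9 (gg): row=0 col=0 char='m'
After 10 (h): row=0 col=0 char='m'
After 11 (j): row=1 col=0 char='r'

Answer: 1,0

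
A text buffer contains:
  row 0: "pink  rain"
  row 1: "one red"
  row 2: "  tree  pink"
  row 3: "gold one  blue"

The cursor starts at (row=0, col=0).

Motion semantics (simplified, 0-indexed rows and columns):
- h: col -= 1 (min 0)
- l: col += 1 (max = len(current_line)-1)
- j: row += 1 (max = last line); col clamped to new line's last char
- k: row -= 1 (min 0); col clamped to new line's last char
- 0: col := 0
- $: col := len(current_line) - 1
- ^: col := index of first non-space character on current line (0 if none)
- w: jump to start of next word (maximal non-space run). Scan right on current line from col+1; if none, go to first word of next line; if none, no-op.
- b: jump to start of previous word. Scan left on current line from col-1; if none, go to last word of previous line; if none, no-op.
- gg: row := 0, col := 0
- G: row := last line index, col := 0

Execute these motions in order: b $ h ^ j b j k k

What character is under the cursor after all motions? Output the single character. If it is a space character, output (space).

Answer: r

Derivation:
After 1 (b): row=0 col=0 char='p'
After 2 ($): row=0 col=9 char='n'
After 3 (h): row=0 col=8 char='i'
After 4 (^): row=0 col=0 char='p'
After 5 (j): row=1 col=0 char='o'
After 6 (b): row=0 col=6 char='r'
After 7 (j): row=1 col=6 char='d'
After 8 (k): row=0 col=6 char='r'
After 9 (k): row=0 col=6 char='r'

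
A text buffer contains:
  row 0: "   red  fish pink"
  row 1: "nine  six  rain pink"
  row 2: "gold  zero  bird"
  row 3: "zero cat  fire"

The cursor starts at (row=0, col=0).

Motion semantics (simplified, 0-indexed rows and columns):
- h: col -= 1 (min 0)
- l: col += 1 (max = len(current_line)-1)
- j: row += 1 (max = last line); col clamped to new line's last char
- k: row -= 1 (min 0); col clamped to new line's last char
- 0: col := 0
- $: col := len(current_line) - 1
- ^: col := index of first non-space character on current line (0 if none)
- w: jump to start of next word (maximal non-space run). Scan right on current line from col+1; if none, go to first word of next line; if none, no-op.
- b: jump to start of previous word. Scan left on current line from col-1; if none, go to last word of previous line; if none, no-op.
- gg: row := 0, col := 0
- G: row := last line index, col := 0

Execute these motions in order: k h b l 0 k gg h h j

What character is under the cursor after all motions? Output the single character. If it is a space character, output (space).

Answer: n

Derivation:
After 1 (k): row=0 col=0 char='_'
After 2 (h): row=0 col=0 char='_'
After 3 (b): row=0 col=0 char='_'
After 4 (l): row=0 col=1 char='_'
After 5 (0): row=0 col=0 char='_'
After 6 (k): row=0 col=0 char='_'
After 7 (gg): row=0 col=0 char='_'
After 8 (h): row=0 col=0 char='_'
After 9 (h): row=0 col=0 char='_'
After 10 (j): row=1 col=0 char='n'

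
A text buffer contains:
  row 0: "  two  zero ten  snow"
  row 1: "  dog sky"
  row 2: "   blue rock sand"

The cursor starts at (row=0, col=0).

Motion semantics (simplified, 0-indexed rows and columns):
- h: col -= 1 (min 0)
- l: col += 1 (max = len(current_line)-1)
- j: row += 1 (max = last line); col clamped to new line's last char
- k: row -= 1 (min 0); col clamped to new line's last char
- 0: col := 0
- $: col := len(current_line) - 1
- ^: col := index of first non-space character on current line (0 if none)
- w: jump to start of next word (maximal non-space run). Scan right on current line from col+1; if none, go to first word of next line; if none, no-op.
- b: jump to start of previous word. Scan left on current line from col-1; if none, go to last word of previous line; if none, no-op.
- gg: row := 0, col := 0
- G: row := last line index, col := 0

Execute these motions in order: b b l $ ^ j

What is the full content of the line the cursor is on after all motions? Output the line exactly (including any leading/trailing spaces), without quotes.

After 1 (b): row=0 col=0 char='_'
After 2 (b): row=0 col=0 char='_'
After 3 (l): row=0 col=1 char='_'
After 4 ($): row=0 col=20 char='w'
After 5 (^): row=0 col=2 char='t'
After 6 (j): row=1 col=2 char='d'

Answer:   dog sky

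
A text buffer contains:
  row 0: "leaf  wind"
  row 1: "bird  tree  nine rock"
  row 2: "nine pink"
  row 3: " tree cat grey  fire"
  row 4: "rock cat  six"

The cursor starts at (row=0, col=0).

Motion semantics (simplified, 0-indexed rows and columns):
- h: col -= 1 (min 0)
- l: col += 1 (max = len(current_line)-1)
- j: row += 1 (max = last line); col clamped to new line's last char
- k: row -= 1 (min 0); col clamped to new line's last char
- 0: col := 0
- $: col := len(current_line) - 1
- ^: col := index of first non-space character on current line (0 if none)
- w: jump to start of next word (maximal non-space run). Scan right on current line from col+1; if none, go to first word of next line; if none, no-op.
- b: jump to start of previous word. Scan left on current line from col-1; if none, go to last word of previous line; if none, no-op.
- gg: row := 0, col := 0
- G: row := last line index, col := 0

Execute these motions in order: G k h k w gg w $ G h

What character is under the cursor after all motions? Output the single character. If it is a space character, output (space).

After 1 (G): row=4 col=0 char='r'
After 2 (k): row=3 col=0 char='_'
After 3 (h): row=3 col=0 char='_'
After 4 (k): row=2 col=0 char='n'
After 5 (w): row=2 col=5 char='p'
After 6 (gg): row=0 col=0 char='l'
After 7 (w): row=0 col=6 char='w'
After 8 ($): row=0 col=9 char='d'
After 9 (G): row=4 col=0 char='r'
After 10 (h): row=4 col=0 char='r'

Answer: r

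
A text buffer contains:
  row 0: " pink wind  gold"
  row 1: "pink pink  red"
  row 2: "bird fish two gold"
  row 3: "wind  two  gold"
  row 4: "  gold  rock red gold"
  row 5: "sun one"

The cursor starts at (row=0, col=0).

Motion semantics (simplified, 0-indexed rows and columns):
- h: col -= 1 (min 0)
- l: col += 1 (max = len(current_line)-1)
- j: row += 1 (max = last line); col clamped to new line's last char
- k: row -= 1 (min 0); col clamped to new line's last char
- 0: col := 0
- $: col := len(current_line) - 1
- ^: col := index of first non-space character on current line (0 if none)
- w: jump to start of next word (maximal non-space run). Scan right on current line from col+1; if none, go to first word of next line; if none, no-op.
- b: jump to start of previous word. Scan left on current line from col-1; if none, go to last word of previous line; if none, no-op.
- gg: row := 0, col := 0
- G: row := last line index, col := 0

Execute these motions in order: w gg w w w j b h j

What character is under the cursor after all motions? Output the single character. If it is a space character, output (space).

After 1 (w): row=0 col=1 char='p'
After 2 (gg): row=0 col=0 char='_'
After 3 (w): row=0 col=1 char='p'
After 4 (w): row=0 col=6 char='w'
After 5 (w): row=0 col=12 char='g'
After 6 (j): row=1 col=12 char='e'
After 7 (b): row=1 col=11 char='r'
After 8 (h): row=1 col=10 char='_'
After 9 (j): row=2 col=10 char='t'

Answer: t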